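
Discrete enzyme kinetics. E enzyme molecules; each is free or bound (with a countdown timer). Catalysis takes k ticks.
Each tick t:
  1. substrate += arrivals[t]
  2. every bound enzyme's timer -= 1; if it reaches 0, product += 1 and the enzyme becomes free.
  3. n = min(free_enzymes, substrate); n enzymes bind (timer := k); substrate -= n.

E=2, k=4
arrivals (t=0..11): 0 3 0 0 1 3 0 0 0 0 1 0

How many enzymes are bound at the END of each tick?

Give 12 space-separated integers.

Answer: 0 2 2 2 2 2 2 2 2 2 2 2

Derivation:
t=0: arr=0 -> substrate=0 bound=0 product=0
t=1: arr=3 -> substrate=1 bound=2 product=0
t=2: arr=0 -> substrate=1 bound=2 product=0
t=3: arr=0 -> substrate=1 bound=2 product=0
t=4: arr=1 -> substrate=2 bound=2 product=0
t=5: arr=3 -> substrate=3 bound=2 product=2
t=6: arr=0 -> substrate=3 bound=2 product=2
t=7: arr=0 -> substrate=3 bound=2 product=2
t=8: arr=0 -> substrate=3 bound=2 product=2
t=9: arr=0 -> substrate=1 bound=2 product=4
t=10: arr=1 -> substrate=2 bound=2 product=4
t=11: arr=0 -> substrate=2 bound=2 product=4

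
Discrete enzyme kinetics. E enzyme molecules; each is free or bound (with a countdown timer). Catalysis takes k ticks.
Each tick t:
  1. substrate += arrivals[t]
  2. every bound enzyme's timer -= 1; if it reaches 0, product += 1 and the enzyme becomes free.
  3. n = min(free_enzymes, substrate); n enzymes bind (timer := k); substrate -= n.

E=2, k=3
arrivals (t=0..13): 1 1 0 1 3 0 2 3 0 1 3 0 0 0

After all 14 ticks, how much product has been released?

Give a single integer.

t=0: arr=1 -> substrate=0 bound=1 product=0
t=1: arr=1 -> substrate=0 bound=2 product=0
t=2: arr=0 -> substrate=0 bound=2 product=0
t=3: arr=1 -> substrate=0 bound=2 product=1
t=4: arr=3 -> substrate=2 bound=2 product=2
t=5: arr=0 -> substrate=2 bound=2 product=2
t=6: arr=2 -> substrate=3 bound=2 product=3
t=7: arr=3 -> substrate=5 bound=2 product=4
t=8: arr=0 -> substrate=5 bound=2 product=4
t=9: arr=1 -> substrate=5 bound=2 product=5
t=10: arr=3 -> substrate=7 bound=2 product=6
t=11: arr=0 -> substrate=7 bound=2 product=6
t=12: arr=0 -> substrate=6 bound=2 product=7
t=13: arr=0 -> substrate=5 bound=2 product=8

Answer: 8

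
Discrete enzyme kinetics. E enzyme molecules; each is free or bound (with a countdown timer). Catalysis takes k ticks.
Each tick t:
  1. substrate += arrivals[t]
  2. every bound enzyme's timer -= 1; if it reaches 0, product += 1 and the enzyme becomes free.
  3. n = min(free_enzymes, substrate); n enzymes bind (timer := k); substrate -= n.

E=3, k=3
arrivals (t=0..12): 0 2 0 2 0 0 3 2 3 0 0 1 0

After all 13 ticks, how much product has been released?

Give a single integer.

Answer: 9

Derivation:
t=0: arr=0 -> substrate=0 bound=0 product=0
t=1: arr=2 -> substrate=0 bound=2 product=0
t=2: arr=0 -> substrate=0 bound=2 product=0
t=3: arr=2 -> substrate=1 bound=3 product=0
t=4: arr=0 -> substrate=0 bound=2 product=2
t=5: arr=0 -> substrate=0 bound=2 product=2
t=6: arr=3 -> substrate=1 bound=3 product=3
t=7: arr=2 -> substrate=2 bound=3 product=4
t=8: arr=3 -> substrate=5 bound=3 product=4
t=9: arr=0 -> substrate=3 bound=3 product=6
t=10: arr=0 -> substrate=2 bound=3 product=7
t=11: arr=1 -> substrate=3 bound=3 product=7
t=12: arr=0 -> substrate=1 bound=3 product=9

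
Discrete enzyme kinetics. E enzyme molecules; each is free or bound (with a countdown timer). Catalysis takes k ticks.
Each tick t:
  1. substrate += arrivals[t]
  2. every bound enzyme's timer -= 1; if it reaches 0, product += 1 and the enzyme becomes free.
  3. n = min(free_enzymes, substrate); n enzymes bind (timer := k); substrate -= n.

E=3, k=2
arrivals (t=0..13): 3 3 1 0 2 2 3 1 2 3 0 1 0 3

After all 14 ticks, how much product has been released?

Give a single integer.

t=0: arr=3 -> substrate=0 bound=3 product=0
t=1: arr=3 -> substrate=3 bound=3 product=0
t=2: arr=1 -> substrate=1 bound=3 product=3
t=3: arr=0 -> substrate=1 bound=3 product=3
t=4: arr=2 -> substrate=0 bound=3 product=6
t=5: arr=2 -> substrate=2 bound=3 product=6
t=6: arr=3 -> substrate=2 bound=3 product=9
t=7: arr=1 -> substrate=3 bound=3 product=9
t=8: arr=2 -> substrate=2 bound=3 product=12
t=9: arr=3 -> substrate=5 bound=3 product=12
t=10: arr=0 -> substrate=2 bound=3 product=15
t=11: arr=1 -> substrate=3 bound=3 product=15
t=12: arr=0 -> substrate=0 bound=3 product=18
t=13: arr=3 -> substrate=3 bound=3 product=18

Answer: 18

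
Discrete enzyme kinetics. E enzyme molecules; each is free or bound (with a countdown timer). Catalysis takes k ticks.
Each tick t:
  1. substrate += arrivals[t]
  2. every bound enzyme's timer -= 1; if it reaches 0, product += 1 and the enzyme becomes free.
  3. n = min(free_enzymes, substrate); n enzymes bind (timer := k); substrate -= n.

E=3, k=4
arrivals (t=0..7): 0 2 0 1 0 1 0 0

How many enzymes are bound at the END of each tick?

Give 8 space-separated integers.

t=0: arr=0 -> substrate=0 bound=0 product=0
t=1: arr=2 -> substrate=0 bound=2 product=0
t=2: arr=0 -> substrate=0 bound=2 product=0
t=3: arr=1 -> substrate=0 bound=3 product=0
t=4: arr=0 -> substrate=0 bound=3 product=0
t=5: arr=1 -> substrate=0 bound=2 product=2
t=6: arr=0 -> substrate=0 bound=2 product=2
t=7: arr=0 -> substrate=0 bound=1 product=3

Answer: 0 2 2 3 3 2 2 1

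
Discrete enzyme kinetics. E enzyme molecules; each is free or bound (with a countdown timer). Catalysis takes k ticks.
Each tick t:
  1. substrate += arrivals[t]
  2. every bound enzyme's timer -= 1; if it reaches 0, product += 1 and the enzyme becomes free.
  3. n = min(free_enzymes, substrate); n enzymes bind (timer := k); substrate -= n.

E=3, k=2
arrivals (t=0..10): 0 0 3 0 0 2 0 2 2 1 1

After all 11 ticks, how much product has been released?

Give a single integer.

t=0: arr=0 -> substrate=0 bound=0 product=0
t=1: arr=0 -> substrate=0 bound=0 product=0
t=2: arr=3 -> substrate=0 bound=3 product=0
t=3: arr=0 -> substrate=0 bound=3 product=0
t=4: arr=0 -> substrate=0 bound=0 product=3
t=5: arr=2 -> substrate=0 bound=2 product=3
t=6: arr=0 -> substrate=0 bound=2 product=3
t=7: arr=2 -> substrate=0 bound=2 product=5
t=8: arr=2 -> substrate=1 bound=3 product=5
t=9: arr=1 -> substrate=0 bound=3 product=7
t=10: arr=1 -> substrate=0 bound=3 product=8

Answer: 8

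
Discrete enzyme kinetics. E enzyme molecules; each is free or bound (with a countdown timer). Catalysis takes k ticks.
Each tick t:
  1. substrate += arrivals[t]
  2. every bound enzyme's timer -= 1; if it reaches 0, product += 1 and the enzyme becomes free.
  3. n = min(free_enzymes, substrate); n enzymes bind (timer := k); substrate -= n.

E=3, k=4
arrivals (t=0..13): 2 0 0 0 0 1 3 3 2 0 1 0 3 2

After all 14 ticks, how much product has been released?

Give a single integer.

Answer: 6

Derivation:
t=0: arr=2 -> substrate=0 bound=2 product=0
t=1: arr=0 -> substrate=0 bound=2 product=0
t=2: arr=0 -> substrate=0 bound=2 product=0
t=3: arr=0 -> substrate=0 bound=2 product=0
t=4: arr=0 -> substrate=0 bound=0 product=2
t=5: arr=1 -> substrate=0 bound=1 product=2
t=6: arr=3 -> substrate=1 bound=3 product=2
t=7: arr=3 -> substrate=4 bound=3 product=2
t=8: arr=2 -> substrate=6 bound=3 product=2
t=9: arr=0 -> substrate=5 bound=3 product=3
t=10: arr=1 -> substrate=4 bound=3 product=5
t=11: arr=0 -> substrate=4 bound=3 product=5
t=12: arr=3 -> substrate=7 bound=3 product=5
t=13: arr=2 -> substrate=8 bound=3 product=6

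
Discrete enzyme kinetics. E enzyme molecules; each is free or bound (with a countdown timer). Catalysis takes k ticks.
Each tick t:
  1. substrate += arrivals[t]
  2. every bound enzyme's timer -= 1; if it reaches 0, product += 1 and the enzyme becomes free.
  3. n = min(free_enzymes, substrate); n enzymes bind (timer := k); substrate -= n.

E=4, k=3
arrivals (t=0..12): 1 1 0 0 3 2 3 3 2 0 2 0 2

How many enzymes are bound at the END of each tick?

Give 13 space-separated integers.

t=0: arr=1 -> substrate=0 bound=1 product=0
t=1: arr=1 -> substrate=0 bound=2 product=0
t=2: arr=0 -> substrate=0 bound=2 product=0
t=3: arr=0 -> substrate=0 bound=1 product=1
t=4: arr=3 -> substrate=0 bound=3 product=2
t=5: arr=2 -> substrate=1 bound=4 product=2
t=6: arr=3 -> substrate=4 bound=4 product=2
t=7: arr=3 -> substrate=4 bound=4 product=5
t=8: arr=2 -> substrate=5 bound=4 product=6
t=9: arr=0 -> substrate=5 bound=4 product=6
t=10: arr=2 -> substrate=4 bound=4 product=9
t=11: arr=0 -> substrate=3 bound=4 product=10
t=12: arr=2 -> substrate=5 bound=4 product=10

Answer: 1 2 2 1 3 4 4 4 4 4 4 4 4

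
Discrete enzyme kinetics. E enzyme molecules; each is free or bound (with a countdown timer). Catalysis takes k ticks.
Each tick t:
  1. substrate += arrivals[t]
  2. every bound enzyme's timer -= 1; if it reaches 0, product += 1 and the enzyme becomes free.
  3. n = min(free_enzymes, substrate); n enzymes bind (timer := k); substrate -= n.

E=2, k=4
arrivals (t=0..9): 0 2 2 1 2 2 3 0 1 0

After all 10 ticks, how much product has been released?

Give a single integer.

t=0: arr=0 -> substrate=0 bound=0 product=0
t=1: arr=2 -> substrate=0 bound=2 product=0
t=2: arr=2 -> substrate=2 bound=2 product=0
t=3: arr=1 -> substrate=3 bound=2 product=0
t=4: arr=2 -> substrate=5 bound=2 product=0
t=5: arr=2 -> substrate=5 bound=2 product=2
t=6: arr=3 -> substrate=8 bound=2 product=2
t=7: arr=0 -> substrate=8 bound=2 product=2
t=8: arr=1 -> substrate=9 bound=2 product=2
t=9: arr=0 -> substrate=7 bound=2 product=4

Answer: 4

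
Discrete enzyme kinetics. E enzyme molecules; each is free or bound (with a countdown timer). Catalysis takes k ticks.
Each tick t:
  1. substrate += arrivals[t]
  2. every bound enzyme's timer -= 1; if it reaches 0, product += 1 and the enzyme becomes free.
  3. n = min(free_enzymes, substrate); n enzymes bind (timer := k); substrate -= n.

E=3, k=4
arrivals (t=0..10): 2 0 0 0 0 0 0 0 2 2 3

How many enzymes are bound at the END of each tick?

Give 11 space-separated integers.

Answer: 2 2 2 2 0 0 0 0 2 3 3

Derivation:
t=0: arr=2 -> substrate=0 bound=2 product=0
t=1: arr=0 -> substrate=0 bound=2 product=0
t=2: arr=0 -> substrate=0 bound=2 product=0
t=3: arr=0 -> substrate=0 bound=2 product=0
t=4: arr=0 -> substrate=0 bound=0 product=2
t=5: arr=0 -> substrate=0 bound=0 product=2
t=6: arr=0 -> substrate=0 bound=0 product=2
t=7: arr=0 -> substrate=0 bound=0 product=2
t=8: arr=2 -> substrate=0 bound=2 product=2
t=9: arr=2 -> substrate=1 bound=3 product=2
t=10: arr=3 -> substrate=4 bound=3 product=2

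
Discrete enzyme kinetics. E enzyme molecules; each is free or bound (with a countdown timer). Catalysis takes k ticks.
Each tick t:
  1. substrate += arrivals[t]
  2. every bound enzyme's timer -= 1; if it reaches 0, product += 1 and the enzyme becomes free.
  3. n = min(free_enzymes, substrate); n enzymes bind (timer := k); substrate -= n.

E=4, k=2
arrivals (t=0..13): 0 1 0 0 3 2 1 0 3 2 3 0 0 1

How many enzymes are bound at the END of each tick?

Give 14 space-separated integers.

Answer: 0 1 1 0 3 4 3 2 3 4 4 4 1 1

Derivation:
t=0: arr=0 -> substrate=0 bound=0 product=0
t=1: arr=1 -> substrate=0 bound=1 product=0
t=2: arr=0 -> substrate=0 bound=1 product=0
t=3: arr=0 -> substrate=0 bound=0 product=1
t=4: arr=3 -> substrate=0 bound=3 product=1
t=5: arr=2 -> substrate=1 bound=4 product=1
t=6: arr=1 -> substrate=0 bound=3 product=4
t=7: arr=0 -> substrate=0 bound=2 product=5
t=8: arr=3 -> substrate=0 bound=3 product=7
t=9: arr=2 -> substrate=1 bound=4 product=7
t=10: arr=3 -> substrate=1 bound=4 product=10
t=11: arr=0 -> substrate=0 bound=4 product=11
t=12: arr=0 -> substrate=0 bound=1 product=14
t=13: arr=1 -> substrate=0 bound=1 product=15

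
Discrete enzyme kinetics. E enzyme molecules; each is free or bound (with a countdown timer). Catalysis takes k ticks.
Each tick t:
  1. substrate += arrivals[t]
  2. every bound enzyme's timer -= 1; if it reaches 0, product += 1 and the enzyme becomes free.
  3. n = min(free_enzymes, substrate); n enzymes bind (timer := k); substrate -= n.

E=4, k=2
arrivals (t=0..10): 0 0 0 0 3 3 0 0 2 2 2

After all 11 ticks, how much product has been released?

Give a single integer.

t=0: arr=0 -> substrate=0 bound=0 product=0
t=1: arr=0 -> substrate=0 bound=0 product=0
t=2: arr=0 -> substrate=0 bound=0 product=0
t=3: arr=0 -> substrate=0 bound=0 product=0
t=4: arr=3 -> substrate=0 bound=3 product=0
t=5: arr=3 -> substrate=2 bound=4 product=0
t=6: arr=0 -> substrate=0 bound=3 product=3
t=7: arr=0 -> substrate=0 bound=2 product=4
t=8: arr=2 -> substrate=0 bound=2 product=6
t=9: arr=2 -> substrate=0 bound=4 product=6
t=10: arr=2 -> substrate=0 bound=4 product=8

Answer: 8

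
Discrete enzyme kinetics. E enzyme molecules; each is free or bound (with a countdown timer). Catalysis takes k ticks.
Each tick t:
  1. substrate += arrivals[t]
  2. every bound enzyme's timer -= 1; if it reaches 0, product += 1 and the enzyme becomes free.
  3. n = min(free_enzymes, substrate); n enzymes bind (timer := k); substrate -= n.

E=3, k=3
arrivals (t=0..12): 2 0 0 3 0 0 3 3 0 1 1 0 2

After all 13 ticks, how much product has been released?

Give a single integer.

t=0: arr=2 -> substrate=0 bound=2 product=0
t=1: arr=0 -> substrate=0 bound=2 product=0
t=2: arr=0 -> substrate=0 bound=2 product=0
t=3: arr=3 -> substrate=0 bound=3 product=2
t=4: arr=0 -> substrate=0 bound=3 product=2
t=5: arr=0 -> substrate=0 bound=3 product=2
t=6: arr=3 -> substrate=0 bound=3 product=5
t=7: arr=3 -> substrate=3 bound=3 product=5
t=8: arr=0 -> substrate=3 bound=3 product=5
t=9: arr=1 -> substrate=1 bound=3 product=8
t=10: arr=1 -> substrate=2 bound=3 product=8
t=11: arr=0 -> substrate=2 bound=3 product=8
t=12: arr=2 -> substrate=1 bound=3 product=11

Answer: 11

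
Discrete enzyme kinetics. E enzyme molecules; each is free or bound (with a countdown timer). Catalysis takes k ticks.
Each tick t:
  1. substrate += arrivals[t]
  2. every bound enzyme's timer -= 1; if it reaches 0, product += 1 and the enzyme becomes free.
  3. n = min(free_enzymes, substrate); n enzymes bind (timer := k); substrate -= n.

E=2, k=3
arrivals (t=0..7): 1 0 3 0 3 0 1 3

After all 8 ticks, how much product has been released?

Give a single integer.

Answer: 3

Derivation:
t=0: arr=1 -> substrate=0 bound=1 product=0
t=1: arr=0 -> substrate=0 bound=1 product=0
t=2: arr=3 -> substrate=2 bound=2 product=0
t=3: arr=0 -> substrate=1 bound=2 product=1
t=4: arr=3 -> substrate=4 bound=2 product=1
t=5: arr=0 -> substrate=3 bound=2 product=2
t=6: arr=1 -> substrate=3 bound=2 product=3
t=7: arr=3 -> substrate=6 bound=2 product=3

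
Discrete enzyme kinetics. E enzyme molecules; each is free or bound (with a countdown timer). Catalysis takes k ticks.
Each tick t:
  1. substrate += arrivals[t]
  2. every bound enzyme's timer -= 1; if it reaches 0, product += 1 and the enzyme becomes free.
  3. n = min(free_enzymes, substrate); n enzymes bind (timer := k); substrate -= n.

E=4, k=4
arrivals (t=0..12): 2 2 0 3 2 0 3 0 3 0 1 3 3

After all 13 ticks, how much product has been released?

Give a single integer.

t=0: arr=2 -> substrate=0 bound=2 product=0
t=1: arr=2 -> substrate=0 bound=4 product=0
t=2: arr=0 -> substrate=0 bound=4 product=0
t=3: arr=3 -> substrate=3 bound=4 product=0
t=4: arr=2 -> substrate=3 bound=4 product=2
t=5: arr=0 -> substrate=1 bound=4 product=4
t=6: arr=3 -> substrate=4 bound=4 product=4
t=7: arr=0 -> substrate=4 bound=4 product=4
t=8: arr=3 -> substrate=5 bound=4 product=6
t=9: arr=0 -> substrate=3 bound=4 product=8
t=10: arr=1 -> substrate=4 bound=4 product=8
t=11: arr=3 -> substrate=7 bound=4 product=8
t=12: arr=3 -> substrate=8 bound=4 product=10

Answer: 10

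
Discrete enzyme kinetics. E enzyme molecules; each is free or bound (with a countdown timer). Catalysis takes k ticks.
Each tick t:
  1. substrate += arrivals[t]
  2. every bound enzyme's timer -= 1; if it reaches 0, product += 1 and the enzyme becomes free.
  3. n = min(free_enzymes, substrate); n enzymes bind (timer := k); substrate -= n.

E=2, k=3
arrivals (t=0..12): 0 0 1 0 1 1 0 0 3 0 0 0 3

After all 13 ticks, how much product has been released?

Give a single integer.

t=0: arr=0 -> substrate=0 bound=0 product=0
t=1: arr=0 -> substrate=0 bound=0 product=0
t=2: arr=1 -> substrate=0 bound=1 product=0
t=3: arr=0 -> substrate=0 bound=1 product=0
t=4: arr=1 -> substrate=0 bound=2 product=0
t=5: arr=1 -> substrate=0 bound=2 product=1
t=6: arr=0 -> substrate=0 bound=2 product=1
t=7: arr=0 -> substrate=0 bound=1 product=2
t=8: arr=3 -> substrate=1 bound=2 product=3
t=9: arr=0 -> substrate=1 bound=2 product=3
t=10: arr=0 -> substrate=1 bound=2 product=3
t=11: arr=0 -> substrate=0 bound=1 product=5
t=12: arr=3 -> substrate=2 bound=2 product=5

Answer: 5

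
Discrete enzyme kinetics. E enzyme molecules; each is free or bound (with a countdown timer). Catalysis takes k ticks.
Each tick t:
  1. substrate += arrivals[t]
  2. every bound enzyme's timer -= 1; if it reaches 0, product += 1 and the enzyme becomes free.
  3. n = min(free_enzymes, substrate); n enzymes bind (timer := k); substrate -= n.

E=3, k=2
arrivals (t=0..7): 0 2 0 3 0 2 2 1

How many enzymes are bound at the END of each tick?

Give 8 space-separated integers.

Answer: 0 2 2 3 3 2 3 3

Derivation:
t=0: arr=0 -> substrate=0 bound=0 product=0
t=1: arr=2 -> substrate=0 bound=2 product=0
t=2: arr=0 -> substrate=0 bound=2 product=0
t=3: arr=3 -> substrate=0 bound=3 product=2
t=4: arr=0 -> substrate=0 bound=3 product=2
t=5: arr=2 -> substrate=0 bound=2 product=5
t=6: arr=2 -> substrate=1 bound=3 product=5
t=7: arr=1 -> substrate=0 bound=3 product=7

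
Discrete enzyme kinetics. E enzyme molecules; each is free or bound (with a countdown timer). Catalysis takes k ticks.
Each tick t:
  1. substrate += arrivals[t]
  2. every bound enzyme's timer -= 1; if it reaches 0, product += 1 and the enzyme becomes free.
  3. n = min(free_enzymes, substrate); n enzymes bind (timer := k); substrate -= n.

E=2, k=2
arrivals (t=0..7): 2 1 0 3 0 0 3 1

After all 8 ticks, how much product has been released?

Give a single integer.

Answer: 6

Derivation:
t=0: arr=2 -> substrate=0 bound=2 product=0
t=1: arr=1 -> substrate=1 bound=2 product=0
t=2: arr=0 -> substrate=0 bound=1 product=2
t=3: arr=3 -> substrate=2 bound=2 product=2
t=4: arr=0 -> substrate=1 bound=2 product=3
t=5: arr=0 -> substrate=0 bound=2 product=4
t=6: arr=3 -> substrate=2 bound=2 product=5
t=7: arr=1 -> substrate=2 bound=2 product=6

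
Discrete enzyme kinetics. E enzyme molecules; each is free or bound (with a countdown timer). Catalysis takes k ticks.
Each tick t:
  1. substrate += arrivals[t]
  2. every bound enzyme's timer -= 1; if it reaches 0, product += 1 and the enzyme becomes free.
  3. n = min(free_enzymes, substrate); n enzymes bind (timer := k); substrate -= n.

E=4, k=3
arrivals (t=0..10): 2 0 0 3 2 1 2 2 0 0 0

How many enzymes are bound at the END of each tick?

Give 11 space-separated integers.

t=0: arr=2 -> substrate=0 bound=2 product=0
t=1: arr=0 -> substrate=0 bound=2 product=0
t=2: arr=0 -> substrate=0 bound=2 product=0
t=3: arr=3 -> substrate=0 bound=3 product=2
t=4: arr=2 -> substrate=1 bound=4 product=2
t=5: arr=1 -> substrate=2 bound=4 product=2
t=6: arr=2 -> substrate=1 bound=4 product=5
t=7: arr=2 -> substrate=2 bound=4 product=6
t=8: arr=0 -> substrate=2 bound=4 product=6
t=9: arr=0 -> substrate=0 bound=3 product=9
t=10: arr=0 -> substrate=0 bound=2 product=10

Answer: 2 2 2 3 4 4 4 4 4 3 2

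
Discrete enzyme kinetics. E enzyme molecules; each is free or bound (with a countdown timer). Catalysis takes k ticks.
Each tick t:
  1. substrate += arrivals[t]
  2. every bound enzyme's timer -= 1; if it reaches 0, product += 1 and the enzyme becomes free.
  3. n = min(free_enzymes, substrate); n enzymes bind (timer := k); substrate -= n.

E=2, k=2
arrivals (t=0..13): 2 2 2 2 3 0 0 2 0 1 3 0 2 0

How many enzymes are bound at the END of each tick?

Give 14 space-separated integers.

Answer: 2 2 2 2 2 2 2 2 2 2 2 2 2 2

Derivation:
t=0: arr=2 -> substrate=0 bound=2 product=0
t=1: arr=2 -> substrate=2 bound=2 product=0
t=2: arr=2 -> substrate=2 bound=2 product=2
t=3: arr=2 -> substrate=4 bound=2 product=2
t=4: arr=3 -> substrate=5 bound=2 product=4
t=5: arr=0 -> substrate=5 bound=2 product=4
t=6: arr=0 -> substrate=3 bound=2 product=6
t=7: arr=2 -> substrate=5 bound=2 product=6
t=8: arr=0 -> substrate=3 bound=2 product=8
t=9: arr=1 -> substrate=4 bound=2 product=8
t=10: arr=3 -> substrate=5 bound=2 product=10
t=11: arr=0 -> substrate=5 bound=2 product=10
t=12: arr=2 -> substrate=5 bound=2 product=12
t=13: arr=0 -> substrate=5 bound=2 product=12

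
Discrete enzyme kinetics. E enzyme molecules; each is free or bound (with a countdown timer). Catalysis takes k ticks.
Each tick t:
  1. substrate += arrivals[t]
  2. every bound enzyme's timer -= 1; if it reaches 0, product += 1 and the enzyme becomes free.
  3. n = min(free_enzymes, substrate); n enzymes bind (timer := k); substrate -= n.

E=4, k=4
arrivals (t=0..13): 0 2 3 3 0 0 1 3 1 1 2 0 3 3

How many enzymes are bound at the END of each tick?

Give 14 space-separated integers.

t=0: arr=0 -> substrate=0 bound=0 product=0
t=1: arr=2 -> substrate=0 bound=2 product=0
t=2: arr=3 -> substrate=1 bound=4 product=0
t=3: arr=3 -> substrate=4 bound=4 product=0
t=4: arr=0 -> substrate=4 bound=4 product=0
t=5: arr=0 -> substrate=2 bound=4 product=2
t=6: arr=1 -> substrate=1 bound=4 product=4
t=7: arr=3 -> substrate=4 bound=4 product=4
t=8: arr=1 -> substrate=5 bound=4 product=4
t=9: arr=1 -> substrate=4 bound=4 product=6
t=10: arr=2 -> substrate=4 bound=4 product=8
t=11: arr=0 -> substrate=4 bound=4 product=8
t=12: arr=3 -> substrate=7 bound=4 product=8
t=13: arr=3 -> substrate=8 bound=4 product=10

Answer: 0 2 4 4 4 4 4 4 4 4 4 4 4 4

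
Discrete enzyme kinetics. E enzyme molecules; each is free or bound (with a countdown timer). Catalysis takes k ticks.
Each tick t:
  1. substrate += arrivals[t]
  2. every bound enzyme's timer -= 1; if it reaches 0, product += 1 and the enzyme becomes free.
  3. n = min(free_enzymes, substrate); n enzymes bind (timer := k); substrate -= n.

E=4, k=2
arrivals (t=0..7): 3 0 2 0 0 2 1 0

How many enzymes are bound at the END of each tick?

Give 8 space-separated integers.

t=0: arr=3 -> substrate=0 bound=3 product=0
t=1: arr=0 -> substrate=0 bound=3 product=0
t=2: arr=2 -> substrate=0 bound=2 product=3
t=3: arr=0 -> substrate=0 bound=2 product=3
t=4: arr=0 -> substrate=0 bound=0 product=5
t=5: arr=2 -> substrate=0 bound=2 product=5
t=6: arr=1 -> substrate=0 bound=3 product=5
t=7: arr=0 -> substrate=0 bound=1 product=7

Answer: 3 3 2 2 0 2 3 1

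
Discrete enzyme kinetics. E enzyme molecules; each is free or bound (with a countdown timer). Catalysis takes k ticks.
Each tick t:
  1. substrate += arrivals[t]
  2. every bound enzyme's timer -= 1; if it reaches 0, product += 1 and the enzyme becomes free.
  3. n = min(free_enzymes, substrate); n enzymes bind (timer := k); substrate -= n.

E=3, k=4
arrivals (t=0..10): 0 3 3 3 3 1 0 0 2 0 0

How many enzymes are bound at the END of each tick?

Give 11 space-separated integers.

Answer: 0 3 3 3 3 3 3 3 3 3 3

Derivation:
t=0: arr=0 -> substrate=0 bound=0 product=0
t=1: arr=3 -> substrate=0 bound=3 product=0
t=2: arr=3 -> substrate=3 bound=3 product=0
t=3: arr=3 -> substrate=6 bound=3 product=0
t=4: arr=3 -> substrate=9 bound=3 product=0
t=5: arr=1 -> substrate=7 bound=3 product=3
t=6: arr=0 -> substrate=7 bound=3 product=3
t=7: arr=0 -> substrate=7 bound=3 product=3
t=8: arr=2 -> substrate=9 bound=3 product=3
t=9: arr=0 -> substrate=6 bound=3 product=6
t=10: arr=0 -> substrate=6 bound=3 product=6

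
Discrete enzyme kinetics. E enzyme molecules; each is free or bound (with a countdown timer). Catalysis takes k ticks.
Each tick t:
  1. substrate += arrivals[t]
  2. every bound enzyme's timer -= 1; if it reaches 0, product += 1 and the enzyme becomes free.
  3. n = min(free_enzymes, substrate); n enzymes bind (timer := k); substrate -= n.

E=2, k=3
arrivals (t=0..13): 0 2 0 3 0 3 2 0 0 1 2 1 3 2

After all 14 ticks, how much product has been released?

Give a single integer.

Answer: 8

Derivation:
t=0: arr=0 -> substrate=0 bound=0 product=0
t=1: arr=2 -> substrate=0 bound=2 product=0
t=2: arr=0 -> substrate=0 bound=2 product=0
t=3: arr=3 -> substrate=3 bound=2 product=0
t=4: arr=0 -> substrate=1 bound=2 product=2
t=5: arr=3 -> substrate=4 bound=2 product=2
t=6: arr=2 -> substrate=6 bound=2 product=2
t=7: arr=0 -> substrate=4 bound=2 product=4
t=8: arr=0 -> substrate=4 bound=2 product=4
t=9: arr=1 -> substrate=5 bound=2 product=4
t=10: arr=2 -> substrate=5 bound=2 product=6
t=11: arr=1 -> substrate=6 bound=2 product=6
t=12: arr=3 -> substrate=9 bound=2 product=6
t=13: arr=2 -> substrate=9 bound=2 product=8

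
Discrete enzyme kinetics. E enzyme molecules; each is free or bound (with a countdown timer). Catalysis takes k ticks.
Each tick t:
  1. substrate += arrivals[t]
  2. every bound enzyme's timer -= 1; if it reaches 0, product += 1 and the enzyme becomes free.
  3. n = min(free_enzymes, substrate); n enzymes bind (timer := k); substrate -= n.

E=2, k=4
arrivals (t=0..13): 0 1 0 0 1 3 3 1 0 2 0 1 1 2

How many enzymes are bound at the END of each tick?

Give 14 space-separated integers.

Answer: 0 1 1 1 2 2 2 2 2 2 2 2 2 2

Derivation:
t=0: arr=0 -> substrate=0 bound=0 product=0
t=1: arr=1 -> substrate=0 bound=1 product=0
t=2: arr=0 -> substrate=0 bound=1 product=0
t=3: arr=0 -> substrate=0 bound=1 product=0
t=4: arr=1 -> substrate=0 bound=2 product=0
t=5: arr=3 -> substrate=2 bound=2 product=1
t=6: arr=3 -> substrate=5 bound=2 product=1
t=7: arr=1 -> substrate=6 bound=2 product=1
t=8: arr=0 -> substrate=5 bound=2 product=2
t=9: arr=2 -> substrate=6 bound=2 product=3
t=10: arr=0 -> substrate=6 bound=2 product=3
t=11: arr=1 -> substrate=7 bound=2 product=3
t=12: arr=1 -> substrate=7 bound=2 product=4
t=13: arr=2 -> substrate=8 bound=2 product=5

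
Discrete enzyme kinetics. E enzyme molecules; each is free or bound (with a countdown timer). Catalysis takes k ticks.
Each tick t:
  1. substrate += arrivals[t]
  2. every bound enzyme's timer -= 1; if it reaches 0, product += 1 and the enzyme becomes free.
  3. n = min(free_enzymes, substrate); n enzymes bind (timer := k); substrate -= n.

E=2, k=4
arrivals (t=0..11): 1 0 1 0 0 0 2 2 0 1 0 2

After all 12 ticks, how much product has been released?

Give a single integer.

t=0: arr=1 -> substrate=0 bound=1 product=0
t=1: arr=0 -> substrate=0 bound=1 product=0
t=2: arr=1 -> substrate=0 bound=2 product=0
t=3: arr=0 -> substrate=0 bound=2 product=0
t=4: arr=0 -> substrate=0 bound=1 product=1
t=5: arr=0 -> substrate=0 bound=1 product=1
t=6: arr=2 -> substrate=0 bound=2 product=2
t=7: arr=2 -> substrate=2 bound=2 product=2
t=8: arr=0 -> substrate=2 bound=2 product=2
t=9: arr=1 -> substrate=3 bound=2 product=2
t=10: arr=0 -> substrate=1 bound=2 product=4
t=11: arr=2 -> substrate=3 bound=2 product=4

Answer: 4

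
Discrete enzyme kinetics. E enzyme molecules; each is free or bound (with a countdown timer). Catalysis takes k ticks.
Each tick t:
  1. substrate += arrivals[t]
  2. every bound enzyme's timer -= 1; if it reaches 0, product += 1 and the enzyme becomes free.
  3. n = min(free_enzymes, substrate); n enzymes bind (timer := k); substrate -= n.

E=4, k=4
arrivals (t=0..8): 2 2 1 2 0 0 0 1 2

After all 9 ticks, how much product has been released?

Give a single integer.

Answer: 6

Derivation:
t=0: arr=2 -> substrate=0 bound=2 product=0
t=1: arr=2 -> substrate=0 bound=4 product=0
t=2: arr=1 -> substrate=1 bound=4 product=0
t=3: arr=2 -> substrate=3 bound=4 product=0
t=4: arr=0 -> substrate=1 bound=4 product=2
t=5: arr=0 -> substrate=0 bound=3 product=4
t=6: arr=0 -> substrate=0 bound=3 product=4
t=7: arr=1 -> substrate=0 bound=4 product=4
t=8: arr=2 -> substrate=0 bound=4 product=6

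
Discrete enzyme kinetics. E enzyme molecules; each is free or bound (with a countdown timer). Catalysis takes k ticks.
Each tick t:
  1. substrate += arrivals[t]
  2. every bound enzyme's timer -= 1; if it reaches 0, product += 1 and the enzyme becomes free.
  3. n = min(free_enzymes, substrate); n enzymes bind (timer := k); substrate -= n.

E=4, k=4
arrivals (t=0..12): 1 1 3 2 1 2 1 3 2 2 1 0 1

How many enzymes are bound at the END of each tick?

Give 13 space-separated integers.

t=0: arr=1 -> substrate=0 bound=1 product=0
t=1: arr=1 -> substrate=0 bound=2 product=0
t=2: arr=3 -> substrate=1 bound=4 product=0
t=3: arr=2 -> substrate=3 bound=4 product=0
t=4: arr=1 -> substrate=3 bound=4 product=1
t=5: arr=2 -> substrate=4 bound=4 product=2
t=6: arr=1 -> substrate=3 bound=4 product=4
t=7: arr=3 -> substrate=6 bound=4 product=4
t=8: arr=2 -> substrate=7 bound=4 product=5
t=9: arr=2 -> substrate=8 bound=4 product=6
t=10: arr=1 -> substrate=7 bound=4 product=8
t=11: arr=0 -> substrate=7 bound=4 product=8
t=12: arr=1 -> substrate=7 bound=4 product=9

Answer: 1 2 4 4 4 4 4 4 4 4 4 4 4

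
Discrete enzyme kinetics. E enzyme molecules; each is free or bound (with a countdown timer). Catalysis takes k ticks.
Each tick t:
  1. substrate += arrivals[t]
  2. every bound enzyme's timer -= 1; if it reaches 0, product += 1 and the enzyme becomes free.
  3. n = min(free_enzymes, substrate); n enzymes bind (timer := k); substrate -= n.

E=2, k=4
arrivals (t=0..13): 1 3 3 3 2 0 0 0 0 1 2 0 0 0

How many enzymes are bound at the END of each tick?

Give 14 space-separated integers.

t=0: arr=1 -> substrate=0 bound=1 product=0
t=1: arr=3 -> substrate=2 bound=2 product=0
t=2: arr=3 -> substrate=5 bound=2 product=0
t=3: arr=3 -> substrate=8 bound=2 product=0
t=4: arr=2 -> substrate=9 bound=2 product=1
t=5: arr=0 -> substrate=8 bound=2 product=2
t=6: arr=0 -> substrate=8 bound=2 product=2
t=7: arr=0 -> substrate=8 bound=2 product=2
t=8: arr=0 -> substrate=7 bound=2 product=3
t=9: arr=1 -> substrate=7 bound=2 product=4
t=10: arr=2 -> substrate=9 bound=2 product=4
t=11: arr=0 -> substrate=9 bound=2 product=4
t=12: arr=0 -> substrate=8 bound=2 product=5
t=13: arr=0 -> substrate=7 bound=2 product=6

Answer: 1 2 2 2 2 2 2 2 2 2 2 2 2 2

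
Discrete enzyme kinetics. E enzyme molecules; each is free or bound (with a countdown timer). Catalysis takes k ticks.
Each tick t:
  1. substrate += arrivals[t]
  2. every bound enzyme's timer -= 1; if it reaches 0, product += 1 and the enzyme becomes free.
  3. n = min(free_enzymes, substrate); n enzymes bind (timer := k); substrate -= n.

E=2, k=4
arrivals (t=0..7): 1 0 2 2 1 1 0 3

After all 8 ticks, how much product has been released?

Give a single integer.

Answer: 2

Derivation:
t=0: arr=1 -> substrate=0 bound=1 product=0
t=1: arr=0 -> substrate=0 bound=1 product=0
t=2: arr=2 -> substrate=1 bound=2 product=0
t=3: arr=2 -> substrate=3 bound=2 product=0
t=4: arr=1 -> substrate=3 bound=2 product=1
t=5: arr=1 -> substrate=4 bound=2 product=1
t=6: arr=0 -> substrate=3 bound=2 product=2
t=7: arr=3 -> substrate=6 bound=2 product=2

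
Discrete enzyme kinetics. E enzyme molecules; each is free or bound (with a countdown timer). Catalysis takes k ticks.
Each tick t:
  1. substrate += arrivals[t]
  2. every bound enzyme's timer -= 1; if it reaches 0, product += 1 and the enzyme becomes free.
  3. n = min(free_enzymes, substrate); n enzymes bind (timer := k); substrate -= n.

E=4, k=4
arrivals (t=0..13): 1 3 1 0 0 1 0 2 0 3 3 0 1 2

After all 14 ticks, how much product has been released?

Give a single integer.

Answer: 10

Derivation:
t=0: arr=1 -> substrate=0 bound=1 product=0
t=1: arr=3 -> substrate=0 bound=4 product=0
t=2: arr=1 -> substrate=1 bound=4 product=0
t=3: arr=0 -> substrate=1 bound=4 product=0
t=4: arr=0 -> substrate=0 bound=4 product=1
t=5: arr=1 -> substrate=0 bound=2 product=4
t=6: arr=0 -> substrate=0 bound=2 product=4
t=7: arr=2 -> substrate=0 bound=4 product=4
t=8: arr=0 -> substrate=0 bound=3 product=5
t=9: arr=3 -> substrate=1 bound=4 product=6
t=10: arr=3 -> substrate=4 bound=4 product=6
t=11: arr=0 -> substrate=2 bound=4 product=8
t=12: arr=1 -> substrate=3 bound=4 product=8
t=13: arr=2 -> substrate=3 bound=4 product=10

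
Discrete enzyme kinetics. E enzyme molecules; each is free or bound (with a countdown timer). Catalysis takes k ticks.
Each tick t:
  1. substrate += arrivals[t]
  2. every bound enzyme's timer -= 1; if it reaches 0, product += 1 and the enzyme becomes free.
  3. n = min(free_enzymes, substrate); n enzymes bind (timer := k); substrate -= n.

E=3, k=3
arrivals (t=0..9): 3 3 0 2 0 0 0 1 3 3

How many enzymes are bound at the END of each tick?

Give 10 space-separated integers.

Answer: 3 3 3 3 3 3 2 3 3 3

Derivation:
t=0: arr=3 -> substrate=0 bound=3 product=0
t=1: arr=3 -> substrate=3 bound=3 product=0
t=2: arr=0 -> substrate=3 bound=3 product=0
t=3: arr=2 -> substrate=2 bound=3 product=3
t=4: arr=0 -> substrate=2 bound=3 product=3
t=5: arr=0 -> substrate=2 bound=3 product=3
t=6: arr=0 -> substrate=0 bound=2 product=6
t=7: arr=1 -> substrate=0 bound=3 product=6
t=8: arr=3 -> substrate=3 bound=3 product=6
t=9: arr=3 -> substrate=4 bound=3 product=8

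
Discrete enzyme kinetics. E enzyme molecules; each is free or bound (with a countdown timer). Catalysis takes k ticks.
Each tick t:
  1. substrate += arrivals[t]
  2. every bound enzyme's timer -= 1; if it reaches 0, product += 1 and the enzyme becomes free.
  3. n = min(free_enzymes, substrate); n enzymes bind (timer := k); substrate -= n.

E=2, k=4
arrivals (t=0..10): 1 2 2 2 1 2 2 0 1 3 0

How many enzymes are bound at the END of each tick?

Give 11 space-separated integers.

t=0: arr=1 -> substrate=0 bound=1 product=0
t=1: arr=2 -> substrate=1 bound=2 product=0
t=2: arr=2 -> substrate=3 bound=2 product=0
t=3: arr=2 -> substrate=5 bound=2 product=0
t=4: arr=1 -> substrate=5 bound=2 product=1
t=5: arr=2 -> substrate=6 bound=2 product=2
t=6: arr=2 -> substrate=8 bound=2 product=2
t=7: arr=0 -> substrate=8 bound=2 product=2
t=8: arr=1 -> substrate=8 bound=2 product=3
t=9: arr=3 -> substrate=10 bound=2 product=4
t=10: arr=0 -> substrate=10 bound=2 product=4

Answer: 1 2 2 2 2 2 2 2 2 2 2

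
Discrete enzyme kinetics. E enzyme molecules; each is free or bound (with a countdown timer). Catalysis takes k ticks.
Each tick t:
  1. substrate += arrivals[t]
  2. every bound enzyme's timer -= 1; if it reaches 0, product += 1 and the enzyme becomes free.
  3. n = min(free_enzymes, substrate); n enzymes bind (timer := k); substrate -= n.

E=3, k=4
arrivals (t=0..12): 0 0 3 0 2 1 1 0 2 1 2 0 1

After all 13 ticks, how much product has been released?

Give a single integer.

Answer: 6

Derivation:
t=0: arr=0 -> substrate=0 bound=0 product=0
t=1: arr=0 -> substrate=0 bound=0 product=0
t=2: arr=3 -> substrate=0 bound=3 product=0
t=3: arr=0 -> substrate=0 bound=3 product=0
t=4: arr=2 -> substrate=2 bound=3 product=0
t=5: arr=1 -> substrate=3 bound=3 product=0
t=6: arr=1 -> substrate=1 bound=3 product=3
t=7: arr=0 -> substrate=1 bound=3 product=3
t=8: arr=2 -> substrate=3 bound=3 product=3
t=9: arr=1 -> substrate=4 bound=3 product=3
t=10: arr=2 -> substrate=3 bound=3 product=6
t=11: arr=0 -> substrate=3 bound=3 product=6
t=12: arr=1 -> substrate=4 bound=3 product=6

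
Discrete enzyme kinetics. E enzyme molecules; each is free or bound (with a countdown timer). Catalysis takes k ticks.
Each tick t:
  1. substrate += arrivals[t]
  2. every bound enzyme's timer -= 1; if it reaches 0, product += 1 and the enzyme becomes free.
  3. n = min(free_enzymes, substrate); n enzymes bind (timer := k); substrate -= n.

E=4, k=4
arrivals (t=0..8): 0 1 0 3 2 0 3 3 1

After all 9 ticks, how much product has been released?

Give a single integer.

t=0: arr=0 -> substrate=0 bound=0 product=0
t=1: arr=1 -> substrate=0 bound=1 product=0
t=2: arr=0 -> substrate=0 bound=1 product=0
t=3: arr=3 -> substrate=0 bound=4 product=0
t=4: arr=2 -> substrate=2 bound=4 product=0
t=5: arr=0 -> substrate=1 bound=4 product=1
t=6: arr=3 -> substrate=4 bound=4 product=1
t=7: arr=3 -> substrate=4 bound=4 product=4
t=8: arr=1 -> substrate=5 bound=4 product=4

Answer: 4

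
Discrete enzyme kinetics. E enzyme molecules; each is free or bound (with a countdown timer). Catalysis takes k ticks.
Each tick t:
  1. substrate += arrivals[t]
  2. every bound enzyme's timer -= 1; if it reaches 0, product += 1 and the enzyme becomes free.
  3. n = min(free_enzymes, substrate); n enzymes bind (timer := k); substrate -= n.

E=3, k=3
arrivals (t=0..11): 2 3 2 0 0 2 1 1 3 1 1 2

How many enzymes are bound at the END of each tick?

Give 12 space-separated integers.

t=0: arr=2 -> substrate=0 bound=2 product=0
t=1: arr=3 -> substrate=2 bound=3 product=0
t=2: arr=2 -> substrate=4 bound=3 product=0
t=3: arr=0 -> substrate=2 bound=3 product=2
t=4: arr=0 -> substrate=1 bound=3 product=3
t=5: arr=2 -> substrate=3 bound=3 product=3
t=6: arr=1 -> substrate=2 bound=3 product=5
t=7: arr=1 -> substrate=2 bound=3 product=6
t=8: arr=3 -> substrate=5 bound=3 product=6
t=9: arr=1 -> substrate=4 bound=3 product=8
t=10: arr=1 -> substrate=4 bound=3 product=9
t=11: arr=2 -> substrate=6 bound=3 product=9

Answer: 2 3 3 3 3 3 3 3 3 3 3 3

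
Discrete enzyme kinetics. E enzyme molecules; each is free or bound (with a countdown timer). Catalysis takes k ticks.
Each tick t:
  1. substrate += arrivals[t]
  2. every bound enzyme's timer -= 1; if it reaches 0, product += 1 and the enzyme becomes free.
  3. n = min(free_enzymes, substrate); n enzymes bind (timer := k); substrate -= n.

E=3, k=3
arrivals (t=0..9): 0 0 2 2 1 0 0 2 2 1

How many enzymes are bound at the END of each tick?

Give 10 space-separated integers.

t=0: arr=0 -> substrate=0 bound=0 product=0
t=1: arr=0 -> substrate=0 bound=0 product=0
t=2: arr=2 -> substrate=0 bound=2 product=0
t=3: arr=2 -> substrate=1 bound=3 product=0
t=4: arr=1 -> substrate=2 bound=3 product=0
t=5: arr=0 -> substrate=0 bound=3 product=2
t=6: arr=0 -> substrate=0 bound=2 product=3
t=7: arr=2 -> substrate=1 bound=3 product=3
t=8: arr=2 -> substrate=1 bound=3 product=5
t=9: arr=1 -> substrate=2 bound=3 product=5

Answer: 0 0 2 3 3 3 2 3 3 3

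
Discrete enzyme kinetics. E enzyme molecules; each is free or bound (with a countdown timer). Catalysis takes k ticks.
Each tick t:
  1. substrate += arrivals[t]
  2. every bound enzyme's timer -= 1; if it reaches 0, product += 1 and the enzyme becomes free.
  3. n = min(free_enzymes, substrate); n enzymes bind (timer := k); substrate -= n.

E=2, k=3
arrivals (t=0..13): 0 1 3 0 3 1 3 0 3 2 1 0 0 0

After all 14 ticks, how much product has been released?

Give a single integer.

Answer: 7

Derivation:
t=0: arr=0 -> substrate=0 bound=0 product=0
t=1: arr=1 -> substrate=0 bound=1 product=0
t=2: arr=3 -> substrate=2 bound=2 product=0
t=3: arr=0 -> substrate=2 bound=2 product=0
t=4: arr=3 -> substrate=4 bound=2 product=1
t=5: arr=1 -> substrate=4 bound=2 product=2
t=6: arr=3 -> substrate=7 bound=2 product=2
t=7: arr=0 -> substrate=6 bound=2 product=3
t=8: arr=3 -> substrate=8 bound=2 product=4
t=9: arr=2 -> substrate=10 bound=2 product=4
t=10: arr=1 -> substrate=10 bound=2 product=5
t=11: arr=0 -> substrate=9 bound=2 product=6
t=12: arr=0 -> substrate=9 bound=2 product=6
t=13: arr=0 -> substrate=8 bound=2 product=7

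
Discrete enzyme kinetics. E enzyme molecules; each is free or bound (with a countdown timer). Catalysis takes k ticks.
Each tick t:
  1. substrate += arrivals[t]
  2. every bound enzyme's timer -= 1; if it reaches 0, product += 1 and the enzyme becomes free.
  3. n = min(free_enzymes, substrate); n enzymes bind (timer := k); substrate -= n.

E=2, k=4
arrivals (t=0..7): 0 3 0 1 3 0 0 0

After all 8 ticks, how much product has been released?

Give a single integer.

t=0: arr=0 -> substrate=0 bound=0 product=0
t=1: arr=3 -> substrate=1 bound=2 product=0
t=2: arr=0 -> substrate=1 bound=2 product=0
t=3: arr=1 -> substrate=2 bound=2 product=0
t=4: arr=3 -> substrate=5 bound=2 product=0
t=5: arr=0 -> substrate=3 bound=2 product=2
t=6: arr=0 -> substrate=3 bound=2 product=2
t=7: arr=0 -> substrate=3 bound=2 product=2

Answer: 2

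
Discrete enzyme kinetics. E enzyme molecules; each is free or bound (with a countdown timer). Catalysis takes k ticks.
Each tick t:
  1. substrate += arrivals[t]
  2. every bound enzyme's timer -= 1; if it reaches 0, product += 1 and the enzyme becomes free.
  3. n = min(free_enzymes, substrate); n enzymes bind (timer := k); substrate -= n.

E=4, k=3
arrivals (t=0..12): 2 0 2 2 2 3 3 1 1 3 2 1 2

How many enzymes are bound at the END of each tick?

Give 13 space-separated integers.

t=0: arr=2 -> substrate=0 bound=2 product=0
t=1: arr=0 -> substrate=0 bound=2 product=0
t=2: arr=2 -> substrate=0 bound=4 product=0
t=3: arr=2 -> substrate=0 bound=4 product=2
t=4: arr=2 -> substrate=2 bound=4 product=2
t=5: arr=3 -> substrate=3 bound=4 product=4
t=6: arr=3 -> substrate=4 bound=4 product=6
t=7: arr=1 -> substrate=5 bound=4 product=6
t=8: arr=1 -> substrate=4 bound=4 product=8
t=9: arr=3 -> substrate=5 bound=4 product=10
t=10: arr=2 -> substrate=7 bound=4 product=10
t=11: arr=1 -> substrate=6 bound=4 product=12
t=12: arr=2 -> substrate=6 bound=4 product=14

Answer: 2 2 4 4 4 4 4 4 4 4 4 4 4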